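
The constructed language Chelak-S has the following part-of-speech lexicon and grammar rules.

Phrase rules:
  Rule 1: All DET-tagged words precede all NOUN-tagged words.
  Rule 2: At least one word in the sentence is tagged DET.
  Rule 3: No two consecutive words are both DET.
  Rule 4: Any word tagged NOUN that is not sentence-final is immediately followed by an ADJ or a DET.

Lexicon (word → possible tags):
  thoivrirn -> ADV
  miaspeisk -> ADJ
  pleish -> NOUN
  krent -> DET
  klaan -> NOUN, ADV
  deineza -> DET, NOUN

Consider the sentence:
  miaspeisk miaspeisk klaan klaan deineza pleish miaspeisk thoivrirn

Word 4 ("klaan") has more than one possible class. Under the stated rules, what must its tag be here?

ADV

Candidates per position — 1:miaspeisk {ADJ}; 2:miaspeisk {ADJ}; 3:klaan {NOUN,ADV}; 4:klaan {NOUN,ADV}; 5:deineza {DET,NOUN}; 6:pleish {NOUN}; 7:miaspeisk {ADJ}; 8:thoivrirn {ADV}.
Position 3: tagging it NOUN would leave rule 4 unsatisfiable, so it must be ADV.
Position 5: tagging it NOUN would leave rule 2 unsatisfiable, so it must be DET.
Position 4: tagging it NOUN would leave rule 1 unsatisfiable, so it must be ADV.
So the tagging must be: ADJ ADJ ADV ADV DET NOUN ADJ ADV.
Rule-by-rule: rule 1 ok; rule 2 ok; rule 3 ok; rule 4 ok.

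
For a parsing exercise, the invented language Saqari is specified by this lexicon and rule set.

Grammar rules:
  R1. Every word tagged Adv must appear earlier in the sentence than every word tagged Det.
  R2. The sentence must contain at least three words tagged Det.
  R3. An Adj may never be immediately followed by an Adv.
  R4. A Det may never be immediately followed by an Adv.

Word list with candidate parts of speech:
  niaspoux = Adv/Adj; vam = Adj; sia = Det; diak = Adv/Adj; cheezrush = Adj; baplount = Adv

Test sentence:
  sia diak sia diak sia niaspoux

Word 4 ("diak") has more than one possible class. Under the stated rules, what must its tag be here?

Adj

Candidates per position — 1:sia {Det}; 2:diak {Adv,Adj}; 3:sia {Det}; 4:diak {Adv,Adj}; 5:sia {Det}; 6:niaspoux {Adv,Adj}.
If word 2 were Adv, no tagging could satisfy rule 1; so word 2 is Adj.
If word 4 were Adv, no tagging could satisfy rule 1; so word 4 is Adj.
If word 6 were Adv, no tagging could satisfy rule 1; so word 6 is Adj.
So the tagging must be: Det Adj Det Adj Det Adj.
Checking: rule 1 satisfied; rule 2 satisfied; rule 3 satisfied; rule 4 satisfied.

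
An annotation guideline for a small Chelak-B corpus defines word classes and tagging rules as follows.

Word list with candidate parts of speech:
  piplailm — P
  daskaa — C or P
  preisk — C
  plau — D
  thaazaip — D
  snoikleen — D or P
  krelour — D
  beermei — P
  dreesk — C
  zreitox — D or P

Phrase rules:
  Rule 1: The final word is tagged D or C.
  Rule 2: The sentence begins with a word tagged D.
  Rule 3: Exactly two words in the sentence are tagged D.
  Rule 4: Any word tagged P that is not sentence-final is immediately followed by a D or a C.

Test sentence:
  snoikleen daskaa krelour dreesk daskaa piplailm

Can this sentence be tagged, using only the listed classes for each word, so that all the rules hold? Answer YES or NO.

NO

Candidates per position — 1:snoikleen {D,P}; 2:daskaa {C,P}; 3:krelour {D}; 4:dreesk {C}; 5:daskaa {C,P}; 6:piplailm {P}.
Rule 1 cannot be satisfied by any choice of tags from the lexicon.
So there is no consistent tagging.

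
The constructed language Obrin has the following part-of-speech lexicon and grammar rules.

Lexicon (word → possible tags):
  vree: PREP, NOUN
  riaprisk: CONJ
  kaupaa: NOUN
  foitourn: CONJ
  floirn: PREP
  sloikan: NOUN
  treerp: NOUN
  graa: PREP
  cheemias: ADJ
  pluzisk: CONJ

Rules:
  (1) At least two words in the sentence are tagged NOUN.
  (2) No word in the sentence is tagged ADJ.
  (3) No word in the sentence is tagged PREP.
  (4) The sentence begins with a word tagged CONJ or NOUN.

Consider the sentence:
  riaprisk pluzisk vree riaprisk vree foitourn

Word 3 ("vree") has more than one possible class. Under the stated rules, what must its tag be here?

NOUN

Candidates per position — 1:riaprisk {CONJ}; 2:pluzisk {CONJ}; 3:vree {PREP,NOUN}; 4:riaprisk {CONJ}; 5:vree {PREP,NOUN}; 6:foitourn {CONJ}.
Position 3: tagging it PREP would leave rule 1 unsatisfiable, so it must be NOUN.
Position 5: tagging it PREP would leave rule 1 unsatisfiable, so it must be NOUN.
The only consistent sequence is: CONJ CONJ NOUN CONJ NOUN CONJ.
Checking: rule 1 ok; rule 2 ok; rule 3 ok; rule 4 ok.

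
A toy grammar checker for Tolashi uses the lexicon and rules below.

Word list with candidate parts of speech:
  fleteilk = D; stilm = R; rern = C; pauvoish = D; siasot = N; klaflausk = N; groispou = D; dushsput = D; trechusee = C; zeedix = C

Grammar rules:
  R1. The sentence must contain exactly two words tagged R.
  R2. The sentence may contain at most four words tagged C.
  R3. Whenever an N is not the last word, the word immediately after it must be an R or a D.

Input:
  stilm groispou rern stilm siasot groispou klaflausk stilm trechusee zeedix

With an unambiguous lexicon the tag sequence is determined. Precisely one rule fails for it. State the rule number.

1

Fixed tagging: R D C R N D N R C C.
Applying the rules: R1 violated, R2 holds, R3 holds.
Only rule 1 fails.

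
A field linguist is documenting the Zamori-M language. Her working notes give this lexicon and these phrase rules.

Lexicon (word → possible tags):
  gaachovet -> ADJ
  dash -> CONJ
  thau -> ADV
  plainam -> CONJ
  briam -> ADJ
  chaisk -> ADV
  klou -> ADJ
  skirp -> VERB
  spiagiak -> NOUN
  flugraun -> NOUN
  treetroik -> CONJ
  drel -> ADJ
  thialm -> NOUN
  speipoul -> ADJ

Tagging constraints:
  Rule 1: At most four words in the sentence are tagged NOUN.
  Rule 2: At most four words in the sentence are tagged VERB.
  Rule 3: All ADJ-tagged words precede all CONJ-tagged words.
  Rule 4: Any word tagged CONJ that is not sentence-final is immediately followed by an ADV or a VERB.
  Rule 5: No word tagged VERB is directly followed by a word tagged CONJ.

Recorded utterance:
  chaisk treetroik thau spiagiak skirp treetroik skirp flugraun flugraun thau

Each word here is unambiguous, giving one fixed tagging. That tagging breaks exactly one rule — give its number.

5

Fixed tagging: ADV CONJ ADV NOUN VERB CONJ VERB NOUN NOUN ADV.
Rule check: R1 ok, R2 ok, R3 ok, R4 ok, R5 fails.
Only rule 5 fails.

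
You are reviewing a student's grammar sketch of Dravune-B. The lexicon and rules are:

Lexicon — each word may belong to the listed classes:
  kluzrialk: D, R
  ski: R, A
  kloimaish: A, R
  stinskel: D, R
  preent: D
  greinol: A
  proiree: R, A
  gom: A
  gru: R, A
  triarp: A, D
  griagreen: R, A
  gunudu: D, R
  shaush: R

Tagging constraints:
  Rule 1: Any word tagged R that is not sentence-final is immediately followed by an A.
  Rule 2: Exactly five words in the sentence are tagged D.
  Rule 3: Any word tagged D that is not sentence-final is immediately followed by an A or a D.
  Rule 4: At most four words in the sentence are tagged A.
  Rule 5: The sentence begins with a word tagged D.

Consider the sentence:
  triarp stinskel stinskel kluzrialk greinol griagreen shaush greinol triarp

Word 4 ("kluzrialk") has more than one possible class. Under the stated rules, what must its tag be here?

D

Candidates per position — 1:triarp {A,D}; 2:stinskel {D,R}; 3:stinskel {D,R}; 4:kluzrialk {D,R}; 5:greinol {A}; 6:griagreen {R,A}; 7:shaush {R}; 8:greinol {A}; 9:triarp {A,D}.
If word 1 were A, no tagging could satisfy rule 2; so word 1 is D.
If word 2 were R, no tagging could satisfy rule 1; so word 2 is D.
If word 3 were R, no tagging could satisfy rule 1; so word 3 is D.
If word 4 were R, no tagging could satisfy rule 2; so word 4 is D.
If word 6 were R, no tagging could satisfy rule 1; so word 6 is A.
If word 9 were A, no tagging could satisfy rule 2; so word 9 is D.
The unique satisfying tagging is: D D D D A A R A D.
Verifying each rule — rule 1 ok; rule 2 ok; rule 3 ok; rule 4 ok; rule 5 ok.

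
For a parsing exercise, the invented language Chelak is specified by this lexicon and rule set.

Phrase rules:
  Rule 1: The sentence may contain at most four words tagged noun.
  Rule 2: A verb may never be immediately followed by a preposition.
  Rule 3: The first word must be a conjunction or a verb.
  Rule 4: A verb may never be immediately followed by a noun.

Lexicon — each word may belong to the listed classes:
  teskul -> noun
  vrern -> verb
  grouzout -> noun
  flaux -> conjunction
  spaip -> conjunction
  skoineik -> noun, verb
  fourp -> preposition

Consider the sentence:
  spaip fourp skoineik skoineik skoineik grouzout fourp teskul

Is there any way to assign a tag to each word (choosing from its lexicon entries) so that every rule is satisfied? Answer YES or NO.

NO

Candidates per position — 1:spaip {conjunction}; 2:fourp {preposition}; 3:skoineik {noun,verb}; 4:skoineik {noun,verb}; 5:skoineik {noun,verb}; 6:grouzout {noun}; 7:fourp {preposition}; 8:teskul {noun}.
Every candidate sequence violates at least one rule; no consistent tagging exists.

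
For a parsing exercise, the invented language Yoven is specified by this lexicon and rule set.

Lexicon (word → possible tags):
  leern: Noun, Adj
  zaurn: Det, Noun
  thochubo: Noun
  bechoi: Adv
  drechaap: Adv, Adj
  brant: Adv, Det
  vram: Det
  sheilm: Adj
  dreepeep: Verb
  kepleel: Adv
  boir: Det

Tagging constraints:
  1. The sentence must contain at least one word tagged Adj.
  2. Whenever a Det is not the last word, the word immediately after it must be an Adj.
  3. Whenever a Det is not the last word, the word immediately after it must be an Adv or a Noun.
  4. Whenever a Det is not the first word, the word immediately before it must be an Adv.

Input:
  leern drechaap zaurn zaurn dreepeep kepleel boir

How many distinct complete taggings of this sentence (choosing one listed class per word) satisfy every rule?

Candidates per position — 1:leern {Noun,Adj}; 2:drechaap {Adv,Adj}; 3:zaurn {Det,Noun}; 4:zaurn {Det,Noun}; 5:dreepeep {Verb}; 6:kepleel {Adv}; 7:boir {Det}.
There are 16 candidate sequences in total.
The sequences that satisfy every rule: Noun Adj Noun Noun Verb Adv Det; Adj Adv Noun Noun Verb Adv Det; Adj Adj Noun Noun Verb Adv Det.
Count = 3.

3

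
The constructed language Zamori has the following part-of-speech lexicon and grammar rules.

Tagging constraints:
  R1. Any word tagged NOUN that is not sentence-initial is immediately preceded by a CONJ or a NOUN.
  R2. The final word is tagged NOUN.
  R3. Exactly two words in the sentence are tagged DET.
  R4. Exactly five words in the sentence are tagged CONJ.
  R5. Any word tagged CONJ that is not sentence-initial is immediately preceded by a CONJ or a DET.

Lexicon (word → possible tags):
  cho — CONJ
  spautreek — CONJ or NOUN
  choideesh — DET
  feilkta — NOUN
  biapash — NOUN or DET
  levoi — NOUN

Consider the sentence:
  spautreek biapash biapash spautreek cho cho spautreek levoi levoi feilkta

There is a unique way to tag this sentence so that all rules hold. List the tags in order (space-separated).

CONJ DET DET CONJ CONJ CONJ CONJ NOUN NOUN NOUN

Candidates per position — 1:spautreek {CONJ,NOUN}; 2:biapash {NOUN,DET}; 3:biapash {NOUN,DET}; 4:spautreek {CONJ,NOUN}; 5:cho {CONJ}; 6:cho {CONJ}; 7:spautreek {CONJ,NOUN}; 8:levoi {NOUN}; 9:levoi {NOUN}; 10:feilkta {NOUN}.
Word 1 cannot be NOUN — rule 4 would then fail for every completion. It is CONJ.
Word 2 cannot be NOUN — rule 3 would then fail for every completion. It is DET.
Word 3 cannot be NOUN — rule 1 would then fail for every completion. It is DET.
Word 4 cannot be NOUN — rule 1 would then fail for every completion. It is CONJ.
Word 7 cannot be NOUN — rule 4 would then fail for every completion. It is CONJ.
That leaves exactly one tagging: CONJ DET DET CONJ CONJ CONJ CONJ NOUN NOUN NOUN.
Checking: rule 1 ok; rule 2 ok; rule 3 ok; rule 4 ok; rule 5 ok.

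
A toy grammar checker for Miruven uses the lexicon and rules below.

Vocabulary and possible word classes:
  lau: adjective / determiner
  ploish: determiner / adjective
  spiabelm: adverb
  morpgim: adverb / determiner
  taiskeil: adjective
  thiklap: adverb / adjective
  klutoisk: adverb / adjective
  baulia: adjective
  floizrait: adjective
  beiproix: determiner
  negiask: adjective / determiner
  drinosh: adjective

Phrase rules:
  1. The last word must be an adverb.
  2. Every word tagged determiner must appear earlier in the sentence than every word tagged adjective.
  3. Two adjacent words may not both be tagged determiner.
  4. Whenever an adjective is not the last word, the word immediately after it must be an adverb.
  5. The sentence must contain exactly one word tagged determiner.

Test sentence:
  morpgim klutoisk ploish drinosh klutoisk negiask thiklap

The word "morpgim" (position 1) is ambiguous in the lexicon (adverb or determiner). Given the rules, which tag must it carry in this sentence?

Candidates per position — 1:morpgim {adverb,determiner}; 2:klutoisk {adverb,adjective}; 3:ploish {determiner,adjective}; 4:drinosh {adjective}; 5:klutoisk {adverb,adjective}; 6:negiask {adjective,determiner}; 7:thiklap {adverb,adjective}.
If word 2 were adjective, no tagging could satisfy rule 4; so word 2 is adverb.
If word 3 were adjective, no tagging could satisfy rule 4; so word 3 is determiner.
If word 5 were adjective, no tagging could satisfy rule 4; so word 5 is adverb.
If word 6 were determiner, no tagging could satisfy rule 2; so word 6 is adjective.
If word 7 were adjective, no tagging could satisfy rule 1; so word 7 is adverb.
If word 1 were determiner, no tagging could satisfy rule 5; so word 1 is adverb.
That leaves exactly one tagging: adverb adverb determiner adjective adverb adjective adverb.
Checking: rule 1 ok; rule 2 ok; rule 3 ok; rule 4 ok; rule 5 ok.

adverb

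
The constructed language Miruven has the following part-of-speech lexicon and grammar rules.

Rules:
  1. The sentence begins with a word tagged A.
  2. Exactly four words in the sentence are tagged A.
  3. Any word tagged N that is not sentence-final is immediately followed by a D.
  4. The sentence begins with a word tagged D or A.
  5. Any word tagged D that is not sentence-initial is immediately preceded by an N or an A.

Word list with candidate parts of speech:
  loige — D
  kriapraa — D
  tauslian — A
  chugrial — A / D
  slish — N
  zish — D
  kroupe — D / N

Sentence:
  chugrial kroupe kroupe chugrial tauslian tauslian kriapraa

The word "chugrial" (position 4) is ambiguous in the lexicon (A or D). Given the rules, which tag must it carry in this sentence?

A

Candidates per position — 1:chugrial {A,D}; 2:kroupe {D,N}; 3:kroupe {D,N}; 4:chugrial {A,D}; 5:tauslian {A}; 6:tauslian {A}; 7:kriapraa {D}.
At position 1, choosing D makes rule 1 impossible to satisfy; hence A.
At position 4, choosing D makes rule 2 impossible to satisfy; hence A.
At position 3, choosing N makes rule 3 impossible to satisfy; hence D.
At position 2, choosing D makes rule 5 impossible to satisfy; hence N.
That leaves exactly one tagging: A N D A A A D.
Verifying each rule — rule 1 ok; rule 2 ok; rule 3 ok; rule 4 ok; rule 5 ok.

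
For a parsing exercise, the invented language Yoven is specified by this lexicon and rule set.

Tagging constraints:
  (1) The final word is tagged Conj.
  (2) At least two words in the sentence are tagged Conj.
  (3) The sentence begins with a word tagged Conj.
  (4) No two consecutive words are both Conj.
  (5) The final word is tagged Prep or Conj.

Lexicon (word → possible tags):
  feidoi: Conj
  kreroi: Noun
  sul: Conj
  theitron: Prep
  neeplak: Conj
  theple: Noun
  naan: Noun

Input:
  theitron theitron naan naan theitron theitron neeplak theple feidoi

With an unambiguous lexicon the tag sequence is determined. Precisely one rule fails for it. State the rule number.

3

Fixed tagging: Prep Prep Noun Noun Prep Prep Conj Noun Conj.
Checking each rule: R1 pass, R2 pass, R3 fail, R4 pass, R5 pass.
Only rule 3 fails.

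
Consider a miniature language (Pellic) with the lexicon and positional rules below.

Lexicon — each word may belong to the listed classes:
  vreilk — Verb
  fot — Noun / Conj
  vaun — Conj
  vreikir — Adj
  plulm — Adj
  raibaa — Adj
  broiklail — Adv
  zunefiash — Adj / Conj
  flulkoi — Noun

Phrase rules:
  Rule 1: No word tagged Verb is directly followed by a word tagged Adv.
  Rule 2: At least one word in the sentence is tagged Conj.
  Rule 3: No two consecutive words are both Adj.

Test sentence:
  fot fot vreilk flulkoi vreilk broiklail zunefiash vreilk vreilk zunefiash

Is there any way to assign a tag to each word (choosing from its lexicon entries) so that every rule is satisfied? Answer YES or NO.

NO

Candidates per position — 1:fot {Noun,Conj}; 2:fot {Noun,Conj}; 3:vreilk {Verb}; 4:flulkoi {Noun}; 5:vreilk {Verb}; 6:broiklail {Adv}; 7:zunefiash {Adj,Conj}; 8:vreilk {Verb}; 9:vreilk {Verb}; 10:zunefiash {Adj,Conj}.
Rule 1 cannot be satisfied by any choice of tags from the lexicon.
So there is no consistent tagging.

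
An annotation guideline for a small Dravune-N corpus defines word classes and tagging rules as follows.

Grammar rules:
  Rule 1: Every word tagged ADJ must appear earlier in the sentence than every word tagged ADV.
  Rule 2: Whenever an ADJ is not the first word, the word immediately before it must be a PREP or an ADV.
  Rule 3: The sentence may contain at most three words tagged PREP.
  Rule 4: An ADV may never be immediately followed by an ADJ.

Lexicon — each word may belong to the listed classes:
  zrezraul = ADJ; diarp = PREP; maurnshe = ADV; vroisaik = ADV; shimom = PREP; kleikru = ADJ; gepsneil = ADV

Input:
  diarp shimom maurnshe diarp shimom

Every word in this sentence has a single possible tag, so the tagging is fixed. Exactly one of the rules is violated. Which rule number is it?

3

Fixed tagging: PREP PREP ADV PREP PREP.
Checking each rule: R1 ✓, R2 ✓, R3 ✗, R4 ✓.
Only rule 3 fails.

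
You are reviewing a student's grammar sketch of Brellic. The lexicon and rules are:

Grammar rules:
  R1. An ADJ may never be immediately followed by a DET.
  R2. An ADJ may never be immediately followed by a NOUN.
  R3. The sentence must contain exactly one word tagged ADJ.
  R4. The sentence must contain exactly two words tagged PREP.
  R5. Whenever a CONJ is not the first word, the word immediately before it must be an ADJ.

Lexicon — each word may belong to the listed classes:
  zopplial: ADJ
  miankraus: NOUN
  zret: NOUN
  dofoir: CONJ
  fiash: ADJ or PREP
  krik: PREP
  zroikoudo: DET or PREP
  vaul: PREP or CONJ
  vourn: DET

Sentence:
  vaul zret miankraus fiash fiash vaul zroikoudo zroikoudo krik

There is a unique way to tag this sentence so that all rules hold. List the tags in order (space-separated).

CONJ NOUN NOUN PREP ADJ CONJ DET DET PREP

Candidates per position — 1:vaul {PREP,CONJ}; 2:zret {NOUN}; 3:miankraus {NOUN}; 4:fiash {ADJ,PREP}; 5:fiash {ADJ,PREP}; 6:vaul {PREP,CONJ}; 7:zroikoudo {DET,PREP}; 8:zroikoudo {DET,PREP}; 9:krik {PREP}.
The remaining ambiguous positions (1, 4, 5, 6, 7, 8) are resolved jointly — only one combination satisfies every rule.
So the tagging must be: CONJ NOUN NOUN PREP ADJ CONJ DET DET PREP.
Verifying each rule — rule 1 ok; rule 2 ok; rule 3 ok; rule 4 ok; rule 5 ok.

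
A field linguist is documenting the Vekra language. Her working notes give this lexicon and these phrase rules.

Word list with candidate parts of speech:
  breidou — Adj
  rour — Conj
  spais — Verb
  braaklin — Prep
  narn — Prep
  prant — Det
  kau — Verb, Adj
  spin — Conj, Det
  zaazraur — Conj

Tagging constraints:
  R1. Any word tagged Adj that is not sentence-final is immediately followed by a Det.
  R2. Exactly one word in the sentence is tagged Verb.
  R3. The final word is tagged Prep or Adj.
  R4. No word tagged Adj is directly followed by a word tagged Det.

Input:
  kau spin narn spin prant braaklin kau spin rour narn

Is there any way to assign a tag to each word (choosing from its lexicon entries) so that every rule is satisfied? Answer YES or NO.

Candidates per position — 1:kau {Verb,Adj}; 2:spin {Conj,Det}; 3:narn {Prep}; 4:spin {Conj,Det}; 5:prant {Det}; 6:braaklin {Prep}; 7:kau {Verb,Adj}; 8:spin {Conj,Det}; 9:rour {Conj}; 10:narn {Prep}.
Every candidate sequence violates at least one rule; no consistent tagging exists.

NO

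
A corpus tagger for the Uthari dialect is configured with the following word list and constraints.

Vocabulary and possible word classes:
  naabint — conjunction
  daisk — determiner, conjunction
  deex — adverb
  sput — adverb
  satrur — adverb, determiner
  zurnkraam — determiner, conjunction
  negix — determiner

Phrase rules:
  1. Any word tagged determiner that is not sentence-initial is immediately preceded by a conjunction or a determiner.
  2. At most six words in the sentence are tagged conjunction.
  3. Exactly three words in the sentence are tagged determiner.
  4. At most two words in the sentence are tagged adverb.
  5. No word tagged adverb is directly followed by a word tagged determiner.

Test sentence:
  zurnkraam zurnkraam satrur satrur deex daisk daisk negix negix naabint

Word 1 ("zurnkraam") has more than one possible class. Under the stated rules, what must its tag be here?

conjunction

Candidates per position — 1:zurnkraam {determiner,conjunction}; 2:zurnkraam {determiner,conjunction}; 3:satrur {adverb,determiner}; 4:satrur {adverb,determiner}; 5:deex {adverb}; 6:daisk {determiner,conjunction}; 7:daisk {determiner,conjunction}; 8:negix {determiner}; 9:negix {determiner}; 10:naabint {conjunction}.
Position 6: determiner is ruled out by rule 1; that leaves conjunction.
Position 1: the remaining choice is settled jointly with positions 2, 3, 4, 7 — only conjunction at position 1 is part of a tagging that satisfies every rule.
That leaves exactly one tagging: conjunction conjunction determiner adverb adverb conjunction conjunction determiner determiner conjunction.
Check: rule 1 satisfied; rule 2 satisfied; rule 3 satisfied; rule 4 satisfied; rule 5 satisfied.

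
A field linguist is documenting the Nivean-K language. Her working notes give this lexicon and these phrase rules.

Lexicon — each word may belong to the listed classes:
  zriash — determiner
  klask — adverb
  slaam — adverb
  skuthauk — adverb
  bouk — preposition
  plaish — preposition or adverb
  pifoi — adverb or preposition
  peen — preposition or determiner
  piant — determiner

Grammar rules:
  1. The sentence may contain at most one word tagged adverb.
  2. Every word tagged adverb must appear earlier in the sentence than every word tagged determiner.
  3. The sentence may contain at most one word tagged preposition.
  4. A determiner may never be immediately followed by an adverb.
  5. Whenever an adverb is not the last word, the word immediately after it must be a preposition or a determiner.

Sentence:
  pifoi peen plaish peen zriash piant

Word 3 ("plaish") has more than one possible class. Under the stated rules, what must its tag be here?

preposition

Candidates per position — 1:pifoi {adverb,preposition}; 2:peen {preposition,determiner}; 3:plaish {preposition,adverb}; 4:peen {preposition,determiner}; 5:zriash {determiner}; 6:piant {determiner}.
Position 3: the remaining choice is settled jointly with positions 1, 2, 4 — only preposition at position 3 is part of a tagging that satisfies every rule.
So the tagging must be: adverb determiner preposition determiner determiner determiner.
Checking: rule 1 ok; rule 2 ok; rule 3 ok; rule 4 ok; rule 5 ok.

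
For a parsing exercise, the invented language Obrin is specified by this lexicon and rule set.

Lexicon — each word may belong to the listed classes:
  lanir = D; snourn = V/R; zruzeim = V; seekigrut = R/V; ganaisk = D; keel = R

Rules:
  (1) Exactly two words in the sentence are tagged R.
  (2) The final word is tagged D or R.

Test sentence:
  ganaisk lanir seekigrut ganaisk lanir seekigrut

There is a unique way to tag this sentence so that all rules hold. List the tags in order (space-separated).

D D R D D R

Candidates per position — 1:ganaisk {D}; 2:lanir {D}; 3:seekigrut {R,V}; 4:ganaisk {D}; 5:lanir {D}; 6:seekigrut {R,V}.
If word 3 were V, no tagging could satisfy rule 1; so word 3 is R.
If word 6 were V, no tagging could satisfy rule 1; so word 6 is R.
That leaves exactly one tagging: D D R D D R.
Checking: rule 1 ok; rule 2 ok.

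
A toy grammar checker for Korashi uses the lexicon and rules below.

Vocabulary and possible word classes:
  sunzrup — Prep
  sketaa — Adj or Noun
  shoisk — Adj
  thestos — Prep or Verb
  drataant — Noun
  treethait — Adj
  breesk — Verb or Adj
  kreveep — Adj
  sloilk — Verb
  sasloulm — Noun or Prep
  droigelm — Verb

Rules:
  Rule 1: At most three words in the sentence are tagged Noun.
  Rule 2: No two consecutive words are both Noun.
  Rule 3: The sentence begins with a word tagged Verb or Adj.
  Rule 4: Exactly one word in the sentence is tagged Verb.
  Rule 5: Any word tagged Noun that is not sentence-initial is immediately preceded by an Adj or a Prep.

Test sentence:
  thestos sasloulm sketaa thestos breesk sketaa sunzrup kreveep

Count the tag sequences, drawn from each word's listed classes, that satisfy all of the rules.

Candidates per position — 1:thestos {Prep,Verb}; 2:sasloulm {Noun,Prep}; 3:sketaa {Adj,Noun}; 4:thestos {Prep,Verb}; 5:breesk {Verb,Adj}; 6:sketaa {Adj,Noun}; 7:sunzrup {Prep}; 8:kreveep {Adj}.
There are 64 candidate sequences in total.
The sequences that satisfy every rule: Verb Prep Adj Prep Adj Adj Prep Adj; Verb Prep Adj Prep Adj Noun Prep Adj; Verb Prep Noun Prep Adj Adj Prep Adj; Verb Prep Noun Prep Adj Noun Prep Adj.
Count = 4.

4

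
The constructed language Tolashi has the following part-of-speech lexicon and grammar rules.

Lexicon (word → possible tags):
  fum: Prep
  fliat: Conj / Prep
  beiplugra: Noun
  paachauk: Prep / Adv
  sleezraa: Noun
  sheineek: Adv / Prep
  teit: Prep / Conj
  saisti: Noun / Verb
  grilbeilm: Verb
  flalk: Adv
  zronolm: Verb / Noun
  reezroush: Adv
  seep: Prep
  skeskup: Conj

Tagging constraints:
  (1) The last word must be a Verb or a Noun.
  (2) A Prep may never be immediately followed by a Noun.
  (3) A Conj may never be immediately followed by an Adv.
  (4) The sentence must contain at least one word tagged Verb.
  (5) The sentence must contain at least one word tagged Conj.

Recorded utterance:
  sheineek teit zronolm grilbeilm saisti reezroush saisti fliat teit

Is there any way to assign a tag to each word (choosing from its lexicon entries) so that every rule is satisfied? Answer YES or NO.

NO

Candidates per position — 1:sheineek {Adv,Prep}; 2:teit {Prep,Conj}; 3:zronolm {Verb,Noun}; 4:grilbeilm {Verb}; 5:saisti {Noun,Verb}; 6:reezroush {Adv}; 7:saisti {Noun,Verb}; 8:fliat {Conj,Prep}; 9:teit {Prep,Conj}.
Rule 1 cannot be satisfied by any choice of tags from the lexicon.
So there is no consistent tagging.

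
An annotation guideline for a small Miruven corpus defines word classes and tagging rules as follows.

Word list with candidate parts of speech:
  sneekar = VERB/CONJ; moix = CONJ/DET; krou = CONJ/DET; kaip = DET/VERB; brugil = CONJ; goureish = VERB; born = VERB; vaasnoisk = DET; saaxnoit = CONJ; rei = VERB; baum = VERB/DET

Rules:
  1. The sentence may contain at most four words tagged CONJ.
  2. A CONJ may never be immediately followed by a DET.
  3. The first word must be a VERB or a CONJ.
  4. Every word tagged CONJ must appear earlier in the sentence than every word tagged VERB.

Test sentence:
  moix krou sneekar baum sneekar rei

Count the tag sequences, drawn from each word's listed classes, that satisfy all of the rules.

3

Candidates per position — 1:moix {CONJ,DET}; 2:krou {CONJ,DET}; 3:sneekar {VERB,CONJ}; 4:baum {VERB,DET}; 5:sneekar {VERB,CONJ}; 6:rei {VERB}.
There are 32 candidate sequences in total.
The sequences that satisfy every rule: CONJ CONJ VERB VERB VERB VERB; CONJ CONJ VERB DET VERB VERB; CONJ CONJ CONJ VERB VERB VERB.
Count = 3.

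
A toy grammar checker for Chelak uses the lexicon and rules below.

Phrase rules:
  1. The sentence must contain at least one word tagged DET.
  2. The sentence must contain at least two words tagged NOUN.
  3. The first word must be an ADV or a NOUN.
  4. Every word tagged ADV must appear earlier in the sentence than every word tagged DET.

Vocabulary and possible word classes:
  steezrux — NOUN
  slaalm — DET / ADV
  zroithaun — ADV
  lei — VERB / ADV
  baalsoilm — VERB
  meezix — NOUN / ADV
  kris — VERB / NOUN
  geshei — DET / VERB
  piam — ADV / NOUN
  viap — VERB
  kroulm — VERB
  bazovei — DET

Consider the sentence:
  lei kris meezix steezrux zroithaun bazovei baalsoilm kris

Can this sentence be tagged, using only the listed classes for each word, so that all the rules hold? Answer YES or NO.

Candidates per position — 1:lei {VERB,ADV}; 2:kris {VERB,NOUN}; 3:meezix {NOUN,ADV}; 4:steezrux {NOUN}; 5:zroithaun {ADV}; 6:bazovei {DET}; 7:baalsoilm {VERB}; 8:kris {VERB,NOUN}.
One satisfying assignment: ADV VERB ADV NOUN ADV DET VERB NOUN.
Checking: rule 1 ✓; rule 2 ✓; rule 3 ✓; rule 4 ✓.

YES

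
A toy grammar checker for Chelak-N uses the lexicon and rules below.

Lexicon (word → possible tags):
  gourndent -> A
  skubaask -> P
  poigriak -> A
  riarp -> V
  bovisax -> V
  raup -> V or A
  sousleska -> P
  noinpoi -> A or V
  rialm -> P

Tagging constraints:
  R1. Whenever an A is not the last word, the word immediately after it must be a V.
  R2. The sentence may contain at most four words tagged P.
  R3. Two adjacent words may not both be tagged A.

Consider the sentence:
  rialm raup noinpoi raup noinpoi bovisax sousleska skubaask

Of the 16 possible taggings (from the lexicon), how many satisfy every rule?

8

Candidates per position — 1:rialm {P}; 2:raup {V,A}; 3:noinpoi {A,V}; 4:raup {V,A}; 5:noinpoi {A,V}; 6:bovisax {V}; 7:sousleska {P}; 8:skubaask {P}.
There are 16 candidate sequences in total.
Checking each against the rules leaves 8 sequences.
Count = 8.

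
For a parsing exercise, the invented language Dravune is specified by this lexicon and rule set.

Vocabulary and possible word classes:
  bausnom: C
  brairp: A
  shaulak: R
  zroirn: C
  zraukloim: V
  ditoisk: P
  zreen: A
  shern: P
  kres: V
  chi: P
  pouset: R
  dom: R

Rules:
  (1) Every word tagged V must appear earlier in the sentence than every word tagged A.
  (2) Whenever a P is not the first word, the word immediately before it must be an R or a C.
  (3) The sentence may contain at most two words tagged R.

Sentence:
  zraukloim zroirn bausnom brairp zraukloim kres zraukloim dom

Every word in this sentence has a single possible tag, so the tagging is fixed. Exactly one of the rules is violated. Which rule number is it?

Fixed tagging: V C C A V V V R.
Applying the rules: R1 violated, R2 holds, R3 holds.
Only rule 1 fails.

1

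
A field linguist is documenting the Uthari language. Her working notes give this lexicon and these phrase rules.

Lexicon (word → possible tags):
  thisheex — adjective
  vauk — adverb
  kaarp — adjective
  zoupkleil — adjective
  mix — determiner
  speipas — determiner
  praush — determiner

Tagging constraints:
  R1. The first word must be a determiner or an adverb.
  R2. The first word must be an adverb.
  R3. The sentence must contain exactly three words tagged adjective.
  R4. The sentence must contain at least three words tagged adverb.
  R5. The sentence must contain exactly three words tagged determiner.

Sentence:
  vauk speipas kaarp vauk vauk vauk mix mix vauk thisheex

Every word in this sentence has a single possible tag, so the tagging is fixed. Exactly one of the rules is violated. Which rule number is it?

3

Fixed tagging: adverb determiner adjective adverb adverb adverb determiner determiner adverb adjective.
Applying the rules: R1 pass, R2 pass, R3 fail, R4 pass, R5 pass.
Only rule 3 fails.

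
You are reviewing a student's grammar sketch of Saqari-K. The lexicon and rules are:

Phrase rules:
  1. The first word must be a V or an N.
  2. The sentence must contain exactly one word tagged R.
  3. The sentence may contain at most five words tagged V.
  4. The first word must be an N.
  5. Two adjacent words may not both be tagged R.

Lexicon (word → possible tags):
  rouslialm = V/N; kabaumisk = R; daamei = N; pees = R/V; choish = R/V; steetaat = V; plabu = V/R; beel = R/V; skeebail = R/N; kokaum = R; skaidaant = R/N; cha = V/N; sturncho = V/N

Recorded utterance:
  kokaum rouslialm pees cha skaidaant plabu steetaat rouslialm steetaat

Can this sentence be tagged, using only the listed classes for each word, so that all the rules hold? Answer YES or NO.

NO

Candidates per position — 1:kokaum {R}; 2:rouslialm {V,N}; 3:pees {R,V}; 4:cha {V,N}; 5:skaidaant {R,N}; 6:plabu {V,R}; 7:steetaat {V}; 8:rouslialm {V,N}; 9:steetaat {V}.
Rule 1 cannot be satisfied by any choice of tags from the lexicon.
So there is no consistent tagging.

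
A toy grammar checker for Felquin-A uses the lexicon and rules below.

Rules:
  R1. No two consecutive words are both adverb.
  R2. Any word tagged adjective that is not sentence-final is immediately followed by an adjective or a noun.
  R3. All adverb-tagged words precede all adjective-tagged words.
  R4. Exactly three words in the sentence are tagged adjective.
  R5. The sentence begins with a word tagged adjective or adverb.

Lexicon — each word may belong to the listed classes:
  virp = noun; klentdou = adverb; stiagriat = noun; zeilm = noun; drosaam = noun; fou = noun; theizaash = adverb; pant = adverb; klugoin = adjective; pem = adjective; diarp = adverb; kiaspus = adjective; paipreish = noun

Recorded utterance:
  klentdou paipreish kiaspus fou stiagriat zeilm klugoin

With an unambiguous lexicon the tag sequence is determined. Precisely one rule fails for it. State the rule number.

4

Fixed tagging: adverb noun adjective noun noun noun adjective.
Checking each rule: R1 ok, R2 ok, R3 ok, R4 fails, R5 ok.
Only rule 4 fails.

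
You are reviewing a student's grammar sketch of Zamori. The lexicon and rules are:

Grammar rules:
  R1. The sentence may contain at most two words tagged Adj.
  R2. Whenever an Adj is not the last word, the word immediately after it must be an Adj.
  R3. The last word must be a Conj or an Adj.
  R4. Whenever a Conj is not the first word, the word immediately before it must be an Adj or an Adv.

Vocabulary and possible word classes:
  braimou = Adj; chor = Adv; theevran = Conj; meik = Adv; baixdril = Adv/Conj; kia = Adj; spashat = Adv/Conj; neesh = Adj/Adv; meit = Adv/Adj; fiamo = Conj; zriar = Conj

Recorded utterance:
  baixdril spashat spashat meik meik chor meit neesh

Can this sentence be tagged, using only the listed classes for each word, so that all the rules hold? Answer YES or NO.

YES

Candidates per position — 1:baixdril {Adv,Conj}; 2:spashat {Adv,Conj}; 3:spashat {Adv,Conj}; 4:meik {Adv}; 5:meik {Adv}; 6:chor {Adv}; 7:meit {Adv,Adj}; 8:neesh {Adj,Adv}.
One satisfying assignment: Adv Conj Adv Adv Adv Adv Adj Adj.
Checking: rule 1 satisfied; rule 2 satisfied; rule 3 satisfied; rule 4 satisfied.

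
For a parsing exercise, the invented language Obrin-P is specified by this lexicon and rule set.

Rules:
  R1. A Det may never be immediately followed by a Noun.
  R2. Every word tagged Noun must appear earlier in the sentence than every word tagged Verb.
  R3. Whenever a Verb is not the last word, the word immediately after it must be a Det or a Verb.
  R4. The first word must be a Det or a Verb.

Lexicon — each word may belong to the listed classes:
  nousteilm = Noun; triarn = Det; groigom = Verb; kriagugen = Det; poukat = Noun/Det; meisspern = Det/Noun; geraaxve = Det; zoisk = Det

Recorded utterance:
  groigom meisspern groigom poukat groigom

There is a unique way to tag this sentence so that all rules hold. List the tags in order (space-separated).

Candidates per position — 1:groigom {Verb}; 2:meisspern {Det,Noun}; 3:groigom {Verb}; 4:poukat {Noun,Det}; 5:groigom {Verb}.
If word 2 were Noun, no tagging could satisfy rule 2; so word 2 is Det.
If word 4 were Noun, no tagging could satisfy rule 2; so word 4 is Det.
That leaves exactly one tagging: Verb Det Verb Det Verb.
Check: rule 1 ok; rule 2 ok; rule 3 ok; rule 4 ok.

Verb Det Verb Det Verb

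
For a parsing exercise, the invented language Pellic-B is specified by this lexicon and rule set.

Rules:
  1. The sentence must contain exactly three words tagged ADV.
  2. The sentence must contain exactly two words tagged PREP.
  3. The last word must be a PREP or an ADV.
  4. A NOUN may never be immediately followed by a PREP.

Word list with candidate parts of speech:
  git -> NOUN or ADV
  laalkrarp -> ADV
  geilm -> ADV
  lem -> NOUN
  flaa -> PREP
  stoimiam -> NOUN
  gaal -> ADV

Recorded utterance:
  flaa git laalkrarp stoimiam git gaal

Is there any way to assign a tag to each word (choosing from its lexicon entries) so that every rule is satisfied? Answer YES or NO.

NO

Candidates per position — 1:flaa {PREP}; 2:git {NOUN,ADV}; 3:laalkrarp {ADV}; 4:stoimiam {NOUN}; 5:git {NOUN,ADV}; 6:gaal {ADV}.
Rule 2 cannot be satisfied by any choice of tags from the lexicon.
So there is no consistent tagging.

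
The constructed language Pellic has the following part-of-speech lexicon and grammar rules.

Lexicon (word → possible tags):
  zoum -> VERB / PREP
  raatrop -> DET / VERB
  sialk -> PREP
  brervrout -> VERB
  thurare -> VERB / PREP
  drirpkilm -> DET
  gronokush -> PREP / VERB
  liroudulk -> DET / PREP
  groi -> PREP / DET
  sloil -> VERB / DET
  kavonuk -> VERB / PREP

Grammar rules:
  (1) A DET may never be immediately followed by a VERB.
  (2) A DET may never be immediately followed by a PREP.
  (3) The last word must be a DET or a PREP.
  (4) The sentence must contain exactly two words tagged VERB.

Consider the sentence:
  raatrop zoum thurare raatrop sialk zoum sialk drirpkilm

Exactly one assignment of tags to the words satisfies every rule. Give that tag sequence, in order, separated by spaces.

Candidates per position — 1:raatrop {DET,VERB}; 2:zoum {VERB,PREP}; 3:thurare {VERB,PREP}; 4:raatrop {DET,VERB}; 5:sialk {PREP}; 6:zoum {VERB,PREP}; 7:sialk {PREP}; 8:drirpkilm {DET}.
If word 4 were DET, no tagging could satisfy rule 2; so word 4 is VERB.
The remaining ambiguous positions (1, 2, 3, 6) are resolved jointly — only one combination satisfies every rule.
So the tagging must be: VERB PREP PREP VERB PREP PREP PREP DET.
Check: rule 1 ok; rule 2 ok; rule 3 ok; rule 4 ok.

VERB PREP PREP VERB PREP PREP PREP DET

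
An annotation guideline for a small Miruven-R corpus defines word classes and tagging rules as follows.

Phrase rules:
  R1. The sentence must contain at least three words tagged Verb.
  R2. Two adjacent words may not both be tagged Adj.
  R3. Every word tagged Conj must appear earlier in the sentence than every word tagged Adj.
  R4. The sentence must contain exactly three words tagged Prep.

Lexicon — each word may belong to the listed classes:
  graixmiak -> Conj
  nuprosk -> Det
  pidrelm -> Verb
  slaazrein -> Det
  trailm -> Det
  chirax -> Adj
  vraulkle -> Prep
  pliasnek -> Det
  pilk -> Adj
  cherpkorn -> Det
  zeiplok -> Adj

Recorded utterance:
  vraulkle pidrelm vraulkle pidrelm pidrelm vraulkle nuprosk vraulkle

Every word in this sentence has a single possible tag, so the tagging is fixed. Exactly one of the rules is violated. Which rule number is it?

Fixed tagging: Prep Verb Prep Verb Verb Prep Det Prep.
Applying the rules: R1 pass, R2 pass, R3 pass, R4 fail.
Only rule 4 fails.

4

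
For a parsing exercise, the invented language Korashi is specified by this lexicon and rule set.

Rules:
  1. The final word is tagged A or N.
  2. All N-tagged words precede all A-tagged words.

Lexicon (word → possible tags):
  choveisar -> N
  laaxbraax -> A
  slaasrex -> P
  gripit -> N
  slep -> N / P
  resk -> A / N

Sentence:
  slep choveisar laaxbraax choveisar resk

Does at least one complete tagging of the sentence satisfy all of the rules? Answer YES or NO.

Candidates per position — 1:slep {N,P}; 2:choveisar {N}; 3:laaxbraax {A}; 4:choveisar {N}; 5:resk {A,N}.
Rule 2 cannot be satisfied by any choice of tags from the lexicon.
So there is no consistent tagging.

NO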